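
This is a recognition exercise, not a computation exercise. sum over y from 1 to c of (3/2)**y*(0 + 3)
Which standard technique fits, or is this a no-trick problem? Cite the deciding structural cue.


Diagnosis: the geometric series formula — each term is 3/2 times the previous one, so the geometric-series formula applies directly.


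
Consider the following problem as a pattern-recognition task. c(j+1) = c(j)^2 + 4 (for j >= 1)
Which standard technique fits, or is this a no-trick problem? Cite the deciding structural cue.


Best approach: no special technique — the update rule curves (it is not linear in the unknown sequence), so no superposition-based closed form attaches — iterate or study it directly.


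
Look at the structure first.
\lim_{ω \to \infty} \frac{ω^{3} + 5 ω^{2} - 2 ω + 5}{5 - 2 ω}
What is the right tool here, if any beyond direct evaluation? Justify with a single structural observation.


Technique: dominant-term comparison — divide through by the highest power of ω; every lower-order term dies and the dominant terms decide the limit. As a single quotient, the ∞/∞ shape would yield to repeated differentiation as well — the growth comparison gets there in one look.


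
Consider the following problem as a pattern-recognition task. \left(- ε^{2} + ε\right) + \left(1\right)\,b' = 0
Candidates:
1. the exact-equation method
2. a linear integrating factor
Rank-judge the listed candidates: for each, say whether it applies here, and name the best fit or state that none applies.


Technique: no special technique — the slope is a pure function of ε; integrate both sides and be done.
- the exact-equation method: the unknown never enters the equation — exactness holds emptily, with nothing for the method to add.
- a linear integrating factor: with the unknown absent the integrating factor is a formality; direct integration is the working structure.


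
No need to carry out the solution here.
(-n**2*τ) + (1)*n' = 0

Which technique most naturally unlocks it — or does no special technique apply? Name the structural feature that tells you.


Technique: separation of variables — the slope splits multiplicatively: τ carrying all τ-dependence times n**2 carrying all n-dependence — separate and integrate.


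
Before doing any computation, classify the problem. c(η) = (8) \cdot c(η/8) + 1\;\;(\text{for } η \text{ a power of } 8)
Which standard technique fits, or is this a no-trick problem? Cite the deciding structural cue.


Best approach: the master substitution — the argument contracts 8-fold per step: reindex η exponentially and solve the linear recurrence in the new index.


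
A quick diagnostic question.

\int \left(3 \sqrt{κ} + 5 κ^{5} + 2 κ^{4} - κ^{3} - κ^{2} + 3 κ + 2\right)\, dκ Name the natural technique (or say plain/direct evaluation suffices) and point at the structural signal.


Verdict: no special technique — a term-by-term power-rule job in κ; no substitution or rearrangement earns its keep here.


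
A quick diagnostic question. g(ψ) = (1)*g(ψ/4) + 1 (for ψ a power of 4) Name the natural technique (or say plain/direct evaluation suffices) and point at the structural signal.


Diagnosis: the master substitution — the call at ψ/4 makes this multiplicative recursion; the master-style substitution converts it to additive.


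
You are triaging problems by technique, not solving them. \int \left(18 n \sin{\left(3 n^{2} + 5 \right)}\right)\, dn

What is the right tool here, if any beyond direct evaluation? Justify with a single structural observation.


Technique: u-substitution — read it as f(3 n^{2} + 5) times a constant multiple of d(3 n^{2} + 5): one substitution, u = 3 n^{2} + 5, finishes it.


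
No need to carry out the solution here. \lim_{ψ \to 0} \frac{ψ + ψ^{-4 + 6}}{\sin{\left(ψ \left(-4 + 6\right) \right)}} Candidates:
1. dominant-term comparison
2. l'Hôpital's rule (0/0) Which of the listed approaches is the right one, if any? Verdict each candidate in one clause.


Technique: l'Hôpital's rule (0/0) — substituting 0 gives 0 over 0; differentiate top and bottom once and re-evaluate. Expanding numerator and denominator to first order gives the same value — the rule automates exactly that.
- dominant-term comparison: this limit is not decided by comparing leading-term growth at infinity.
- l'Hôpital's rule (0/0) — yes, a natural case for it.


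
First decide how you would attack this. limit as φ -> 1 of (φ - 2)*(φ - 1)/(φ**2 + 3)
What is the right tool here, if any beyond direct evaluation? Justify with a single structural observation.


Verdict: no special technique — no vanishing denominator and no indeterminate clash at the point — evaluation is immediate.


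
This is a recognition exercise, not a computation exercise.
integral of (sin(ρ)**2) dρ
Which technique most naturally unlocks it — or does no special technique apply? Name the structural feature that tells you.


Diagnosis: a trigonometric identity — reduce sin(ρ)**2 with the power-reduction formula and the integral becomes first-degree trigonometry.


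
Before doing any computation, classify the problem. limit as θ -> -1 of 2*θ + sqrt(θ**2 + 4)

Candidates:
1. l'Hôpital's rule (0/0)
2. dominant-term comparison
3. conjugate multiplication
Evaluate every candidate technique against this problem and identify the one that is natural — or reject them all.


Verdict: no special technique — no denominator vanishes and nothing blows up at -1: direct substitution is the whole computation.
- l'Hôpital's rule (0/0): substituting the point produces a determinate value, not a 0 over 0 clash.
- dominant-term comparison: no dominant power emerges to decide the limit by degree comparison.
- conjugate multiplication — rationalization has no target — no divergent radical difference appears.


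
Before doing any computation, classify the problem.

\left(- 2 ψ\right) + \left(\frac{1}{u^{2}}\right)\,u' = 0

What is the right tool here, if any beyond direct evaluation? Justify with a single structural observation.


Diagnosis: separation of variables — separating collects all u-dependence with the derivative and leaves all ψ-dependence opposite: variables separate. The equation is exact as it stands too — a potential function exists — though separation reads the split structure directly.


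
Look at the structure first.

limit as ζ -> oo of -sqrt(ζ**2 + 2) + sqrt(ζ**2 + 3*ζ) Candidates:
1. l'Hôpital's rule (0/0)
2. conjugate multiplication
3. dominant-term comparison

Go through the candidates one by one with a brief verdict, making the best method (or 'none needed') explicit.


Technique: conjugate multiplication — turning the difference into a conjugate-rationalized ratio makes the limit readable.
- l'Hôpital's rule (0/0) — no quotient structure at all: the clash is ∞ minus ∞, which rationalizing converts into a tractable ratio.
- conjugate multiplication — yes — fits the structure here.
- dominant-term comparison — no dominant-degree comparison decides it.


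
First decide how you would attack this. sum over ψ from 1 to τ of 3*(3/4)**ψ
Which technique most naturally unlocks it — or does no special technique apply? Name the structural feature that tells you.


Best approach: the geometric series formula — term-over-term division gives 3/4 every time — index-free ratio, geometric sum formula applies.


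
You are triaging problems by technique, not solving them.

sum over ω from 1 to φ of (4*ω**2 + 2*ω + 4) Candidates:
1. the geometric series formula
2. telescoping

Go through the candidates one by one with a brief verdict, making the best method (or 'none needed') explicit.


Method: no special technique — recognize the absence of structure: constant-multiple powers of ω summed plainly, no special method required.
- the geometric series formula: consecutive terms are not related by a fixed multiplier.
- telescoping: the terms as presented offer no neighboring cancellation — a telescoping rewrite may exist, but the displayed structure does not hand one over.


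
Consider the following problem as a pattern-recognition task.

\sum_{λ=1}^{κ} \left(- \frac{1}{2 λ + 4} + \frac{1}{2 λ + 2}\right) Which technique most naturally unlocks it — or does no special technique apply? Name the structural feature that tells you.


Method: telescoping — the summand is \frac{1}{2 λ + 2} minus the same expression shifted by one, so consecutive terms cancel in pairs.


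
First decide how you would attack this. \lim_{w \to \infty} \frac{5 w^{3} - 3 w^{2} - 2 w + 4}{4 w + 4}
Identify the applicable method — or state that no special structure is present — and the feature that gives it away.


Diagnosis: dominant-term comparison — as w grows, only the highest-degree terms matter — compare leading terms and read the limit off. Differentiating the expression as a single quotient would eventually settle it as well; matching dominant growth settles it immediately.


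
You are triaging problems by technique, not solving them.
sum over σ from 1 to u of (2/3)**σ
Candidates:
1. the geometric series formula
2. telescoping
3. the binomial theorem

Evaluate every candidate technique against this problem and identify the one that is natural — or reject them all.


Technique: the geometric series formula — each term is 2/3 times the previous one, so the geometric-series formula applies directly.
- the geometric series formula — applies; the problem has the shape this method handles.
- telescoping: in the displayed form, no term reappears at a neighboring index to cancel against.
- the binomial theorem — the terms lack the binomial-coefficient-weighted complementary-power pattern of an expansion.


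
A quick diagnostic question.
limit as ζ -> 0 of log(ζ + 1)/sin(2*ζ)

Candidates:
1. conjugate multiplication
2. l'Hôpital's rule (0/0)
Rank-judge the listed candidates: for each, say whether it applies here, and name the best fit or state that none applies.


Diagnosis: l'Hôpital's rule (0/0) — both numerator and denominator vanish at 0: the genuine 0/0 indeterminate that l'Hôpital exists for. Expanding numerator and denominator to first order gives the same value — the rule automates exactly that.
- conjugate multiplication — no difference of divergent radicals appears, so rationalizing has nothing to cancel.
- l'Hôpital's rule (0/0) — yes — fits the structure here.


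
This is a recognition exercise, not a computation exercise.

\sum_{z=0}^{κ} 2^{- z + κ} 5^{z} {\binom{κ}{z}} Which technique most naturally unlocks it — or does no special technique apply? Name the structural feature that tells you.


Verdict: the binomial theorem — the binomial coefficients weight matched powers of 5 and 2, which is exactly the expansion of a binomial power.


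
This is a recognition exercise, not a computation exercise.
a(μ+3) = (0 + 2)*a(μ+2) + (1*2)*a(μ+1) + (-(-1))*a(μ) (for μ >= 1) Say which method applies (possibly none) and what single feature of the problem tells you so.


Verdict: the characteristic-root method — constant coefficients and linearity mean the ansatz r^μ reduces it to solving the characteristic polynomial.


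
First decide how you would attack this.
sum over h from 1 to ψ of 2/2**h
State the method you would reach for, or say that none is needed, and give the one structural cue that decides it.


Verdict: the geometric series formula — consecutive terms stand in a fixed index-free ratio — the geometric sum formula closes it.


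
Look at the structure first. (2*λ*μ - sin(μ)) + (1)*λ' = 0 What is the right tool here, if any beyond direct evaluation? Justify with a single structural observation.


Verdict: a linear integrating factor — the unknown enters only to the first power against a nonzero forcing term — the integrating-factor template applies directly.


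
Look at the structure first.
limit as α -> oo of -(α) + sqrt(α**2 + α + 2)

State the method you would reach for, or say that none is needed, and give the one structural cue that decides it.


Technique: conjugate multiplication — infinity minus infinity with a radical in play — multiply by the conjugate so the divergences of sqrt(α**2 + α + 2) and α annihilate.


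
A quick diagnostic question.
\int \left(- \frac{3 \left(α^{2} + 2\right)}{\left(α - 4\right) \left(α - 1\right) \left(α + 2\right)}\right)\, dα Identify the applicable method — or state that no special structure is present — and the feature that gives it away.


Technique: partial fractions — a proper rational integrand whose denominator splits into simpler factors — decompose into partial fractions first.


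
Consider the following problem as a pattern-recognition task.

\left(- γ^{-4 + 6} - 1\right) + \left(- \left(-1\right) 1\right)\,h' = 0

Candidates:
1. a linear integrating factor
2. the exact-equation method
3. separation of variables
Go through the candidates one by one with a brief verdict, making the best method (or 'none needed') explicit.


Method: no special technique — solved for the derivative, h never appears on the right — this is a direct integration in γ, not a differential-equations problem at heart.
- a linear integrating factor — the linear template holds only trivially here (the unknown is absent, so the coefficient is zero) — the method is not the natural label.
- the exact-equation method: with the unknown absent from both coefficients, the cross-partial test holds emptily — nothing for the exact method to work on.
- separation of variables: with no unknown in the slope, separating variables is a formality — the equation integrates directly.


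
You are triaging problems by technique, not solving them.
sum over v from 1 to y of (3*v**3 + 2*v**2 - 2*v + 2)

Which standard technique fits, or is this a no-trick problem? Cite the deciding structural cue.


Verdict: no special technique — the summand is a plain polynomial in v (expanding first if it arrives factored); standard power-sum formulas evaluate it term by term.


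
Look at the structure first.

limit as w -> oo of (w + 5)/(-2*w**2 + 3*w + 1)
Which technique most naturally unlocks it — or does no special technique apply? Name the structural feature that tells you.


Diagnosis: dominant-term comparison — divide through by the highest power of w; every lower-order term dies and the dominant terms decide the limit. As a single quotient, the ∞/∞ shape would yield to repeated differentiation as well — the growth comparison gets there in one look.


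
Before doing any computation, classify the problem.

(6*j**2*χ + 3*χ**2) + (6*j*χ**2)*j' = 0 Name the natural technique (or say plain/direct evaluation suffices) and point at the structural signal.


Method: the exact-equation method — this form is already the differential of something: the matching mixed partials of 6*j**2*χ + 3*χ**2 and 6*j*χ**2 prove it.


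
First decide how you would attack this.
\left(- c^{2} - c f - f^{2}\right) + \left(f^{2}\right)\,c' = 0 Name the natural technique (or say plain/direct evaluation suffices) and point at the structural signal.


Diagnosis: the homogeneous substitution — the slope's numerator and denominator share total degree; set v = c/f and the equation drops to separable form.


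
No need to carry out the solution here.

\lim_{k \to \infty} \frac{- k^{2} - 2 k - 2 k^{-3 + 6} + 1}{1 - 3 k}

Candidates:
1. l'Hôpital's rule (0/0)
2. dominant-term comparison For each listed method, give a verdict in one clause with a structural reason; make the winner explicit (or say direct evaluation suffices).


Verdict: dominant-term comparison — at large k only the top-degree terms survive; compare the leading terms and the limit falls out.
- l'Hôpital's rule (0/0) — as a single quotient the expression runs to ∞/∞ at the limit point — an at-infinity form of the rule would apply, though the leading-growth comparison is the direct reading.
- dominant-term comparison: applicable, and directly so.


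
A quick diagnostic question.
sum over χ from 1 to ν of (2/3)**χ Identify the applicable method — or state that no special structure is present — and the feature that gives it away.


Verdict: the geometric series formula — the ratio of consecutive terms is the constant 2/3, independent of the index — a geometric sum.


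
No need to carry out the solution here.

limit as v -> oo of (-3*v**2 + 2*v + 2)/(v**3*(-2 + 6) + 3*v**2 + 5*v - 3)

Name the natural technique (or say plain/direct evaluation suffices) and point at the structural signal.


Technique: dominant-term comparison — divide through by the highest power of v; every lower-order term dies and the dominant terms decide the limit. As a single quotient, the ∞/∞ shape would yield to repeated differentiation as well — the growth comparison gets there in one look.


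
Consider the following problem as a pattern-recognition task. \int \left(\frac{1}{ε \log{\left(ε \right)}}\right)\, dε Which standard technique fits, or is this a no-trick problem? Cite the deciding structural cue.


Best approach: u-substitution — structure check: outer function, inner expression \log{\left(ε \right)}, inner derivative as a factor — the classic u = \log{\left(ε \right)} pattern.


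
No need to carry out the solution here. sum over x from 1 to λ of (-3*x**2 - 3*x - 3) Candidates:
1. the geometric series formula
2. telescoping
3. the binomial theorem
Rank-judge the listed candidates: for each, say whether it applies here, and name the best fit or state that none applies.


Verdict: no special technique — nothing telescopes and nothing is geometric; polynomial terms in x sum term by term.
- the geometric series formula: dividing successive terms gives an index-dependent quantity, not a constant.
- telescoping — the terms as presented offer no neighboring cancellation — a telescoping rewrite may exist, but the displayed structure does not hand one over.
- the binomial theorem: no binomial coefficients pair with matched powers.


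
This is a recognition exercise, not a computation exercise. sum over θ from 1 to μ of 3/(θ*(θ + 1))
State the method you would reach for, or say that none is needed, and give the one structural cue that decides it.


Method: telescoping — the denominator's roots in 3/(θ*(θ + 1)) sit an integer apart: decomposition produces a self-cancelling chain.


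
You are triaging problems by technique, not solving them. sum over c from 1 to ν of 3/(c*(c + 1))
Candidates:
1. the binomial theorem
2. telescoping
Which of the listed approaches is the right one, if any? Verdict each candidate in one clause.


Best approach: telescoping — the denominator's roots in 3/(c*(c + 1)) sit an integer apart: decomposition produces a self-cancelling chain.
- the binomial theorem — the terms lack the binomial-coefficient-weighted complementary-power pattern of an expansion.
- telescoping: yes — fits the structure here.


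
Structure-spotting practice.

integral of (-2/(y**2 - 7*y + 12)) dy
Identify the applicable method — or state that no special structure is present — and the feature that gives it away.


Best approach: partial fractions — the factorization of y**2 - 7*y + 12 is the whole battle; after it, each term is a table integral.


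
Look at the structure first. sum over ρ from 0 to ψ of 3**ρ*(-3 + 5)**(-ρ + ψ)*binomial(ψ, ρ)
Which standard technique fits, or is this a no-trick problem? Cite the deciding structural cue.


Verdict: the binomial theorem — terms weighting binomial(ψ, ρ) against matched powers of 3 and (-3 + 5) reassemble into (3 + (-3 + 5))^ψ by the binomial theorem.


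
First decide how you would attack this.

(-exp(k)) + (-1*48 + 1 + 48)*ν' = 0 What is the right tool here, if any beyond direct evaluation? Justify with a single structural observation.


Method: no special technique — the slope is a function of k alone, so integrate both sides directly.


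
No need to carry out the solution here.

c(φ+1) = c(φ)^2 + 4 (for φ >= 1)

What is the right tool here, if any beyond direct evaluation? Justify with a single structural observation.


Method: no special technique — the recurrence is nonlinear in the sequence values; study it directly, no linear machinery applies.


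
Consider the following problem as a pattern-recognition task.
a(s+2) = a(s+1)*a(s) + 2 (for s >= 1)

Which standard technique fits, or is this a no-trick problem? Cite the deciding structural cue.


Verdict: no special technique — the update rule curves (it is not linear in the unknown sequence), so no superposition-based closed form attaches — iterate or study it directly.


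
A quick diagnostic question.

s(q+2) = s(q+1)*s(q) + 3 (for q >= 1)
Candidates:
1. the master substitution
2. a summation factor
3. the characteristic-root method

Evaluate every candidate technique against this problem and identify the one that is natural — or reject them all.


Verdict: no special technique — the recurrence is nonlinear in the sequence terms; no linear-recurrence method fits it as written — one iterates or studies it directly.
- the master substitution: the recursion steps by a constant offset, so exponential reindexing is pointless.
- a summation factor: no summation factor applies — the rule is not linear in the sequence values.
- the characteristic-root method — nonlinearity rules out exponential-mode superposition from the start.


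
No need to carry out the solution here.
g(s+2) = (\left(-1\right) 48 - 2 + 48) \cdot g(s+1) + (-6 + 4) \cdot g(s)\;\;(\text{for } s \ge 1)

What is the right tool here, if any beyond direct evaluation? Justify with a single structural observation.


Method: the characteristic-root method — try a geometric ansatz r^s: constant coefficients turn the recurrence into one polynomial equation in r.


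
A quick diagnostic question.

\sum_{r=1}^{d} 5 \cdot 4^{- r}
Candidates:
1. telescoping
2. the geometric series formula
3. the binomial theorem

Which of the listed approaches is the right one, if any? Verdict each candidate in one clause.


Diagnosis: the geometric series formula — consecutive terms stand in a fixed index-free ratio — the geometric sum formula closes it.
- telescoping: the terms as presented offer no neighboring cancellation — a telescoping rewrite may exist, but the displayed structure does not hand one over.
- the geometric series formula: applies; the problem has the shape this method handles.
- the binomial theorem: the summand does not match any term pattern of an expanded binomial power.


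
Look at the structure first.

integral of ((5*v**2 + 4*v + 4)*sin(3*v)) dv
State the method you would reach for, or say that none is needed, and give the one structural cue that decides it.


Verdict: integration by parts — 5*v**2 + 4*v + 4 dies after finitely many derivatives while sin(3*v) cycles under integration — the tabular/parts setup.


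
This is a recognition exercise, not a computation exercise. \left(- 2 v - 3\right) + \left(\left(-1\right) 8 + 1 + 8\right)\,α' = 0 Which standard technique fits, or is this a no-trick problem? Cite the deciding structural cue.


Method: no special technique — with α absent the equation is not coupled at all: direct integration in v.


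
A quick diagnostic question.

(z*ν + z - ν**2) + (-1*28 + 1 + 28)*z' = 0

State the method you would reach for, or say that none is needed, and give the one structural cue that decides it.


Technique: a linear integrating factor — the unknown enters only to the first power against a nonzero forcing term — the integrating-factor template applies directly.


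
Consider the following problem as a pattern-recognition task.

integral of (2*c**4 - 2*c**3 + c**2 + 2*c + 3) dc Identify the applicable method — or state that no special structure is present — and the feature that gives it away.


Diagnosis: no special technique — a term-by-term power-rule job in c; no substitution or rearrangement earns its keep here.


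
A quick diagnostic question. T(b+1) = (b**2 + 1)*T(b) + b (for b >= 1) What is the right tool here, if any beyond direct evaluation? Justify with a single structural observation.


Best approach: a summation factor — it is first-order linear but the coefficient b**2 + 1 depends on the index, so multiply through by a summation factor to telescope it.


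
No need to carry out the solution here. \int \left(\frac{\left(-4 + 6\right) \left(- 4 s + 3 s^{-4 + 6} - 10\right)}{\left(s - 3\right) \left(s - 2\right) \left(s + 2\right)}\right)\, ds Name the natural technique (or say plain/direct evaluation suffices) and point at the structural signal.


Diagnosis: partial fractions — a proper rational integrand whose denominator splits into simpler factors — decompose into partial fractions first.


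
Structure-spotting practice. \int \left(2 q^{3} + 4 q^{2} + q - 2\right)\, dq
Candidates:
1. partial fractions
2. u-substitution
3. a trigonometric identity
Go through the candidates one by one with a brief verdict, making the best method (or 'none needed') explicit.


Best approach: no special technique — nothing composite, nothing rational, nothing trigonometric — each constant-multiple power of q integrates by the power rule alone.
- partial fractions: the expression is not a ratio of polynomials that decomposes further.
- u-substitution: no substitution does more than relabel what direct integration already handles.
- a trigonometric identity — no sine or cosine appears, so there is nothing for a trigonometric identity to act on.


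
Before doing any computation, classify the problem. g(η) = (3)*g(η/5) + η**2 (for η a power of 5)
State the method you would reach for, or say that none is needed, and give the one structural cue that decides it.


Verdict: the master substitution — divide-the-index recursion (η/5 inside the call) straightens out once the index is rewritten as 5^m.


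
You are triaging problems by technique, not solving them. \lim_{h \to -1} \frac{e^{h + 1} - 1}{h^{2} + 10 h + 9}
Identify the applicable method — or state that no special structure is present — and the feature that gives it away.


Verdict: l'Hôpital's rule (0/0) — both numerator and denominator vanish at -1: the genuine 0/0 indeterminate that l'Hôpital exists for. A first-order expansion at the point is an equally standard path; the rule packages it.


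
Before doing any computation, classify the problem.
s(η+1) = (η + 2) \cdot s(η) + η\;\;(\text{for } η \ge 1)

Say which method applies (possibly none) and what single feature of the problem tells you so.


Verdict: a summation factor — the coefficient η + 2 drifts with the index, so no fixed root exists; normalizing by the cumulative product telescopes it.


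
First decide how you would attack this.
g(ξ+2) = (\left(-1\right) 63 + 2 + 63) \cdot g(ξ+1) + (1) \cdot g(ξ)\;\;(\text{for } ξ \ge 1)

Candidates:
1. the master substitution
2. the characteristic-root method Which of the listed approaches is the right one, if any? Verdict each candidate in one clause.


Technique: the characteristic-root method — the recurrence treats every index alike (constant coefficients, no forcing) — precisely the regime where r^ξ trials close it.
- the master substitution: this is shift-type recursion, outside the divide-and-conquer template.
- the characteristic-root method — yes, a natural case for it.


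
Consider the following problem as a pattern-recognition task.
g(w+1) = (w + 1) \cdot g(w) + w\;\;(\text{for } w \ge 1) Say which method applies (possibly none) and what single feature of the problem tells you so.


Diagnosis: a summation factor — it is first-order linear but the coefficient w + 1 depends on the index, so multiply through by a summation factor to telescope it.


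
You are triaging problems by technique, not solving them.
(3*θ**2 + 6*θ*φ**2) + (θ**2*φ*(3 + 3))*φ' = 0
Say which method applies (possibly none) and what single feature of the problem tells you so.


Diagnosis: the exact-equation method — because the two cross partials coincide, the form is conservative as written — recover its potential in (θ, φ).


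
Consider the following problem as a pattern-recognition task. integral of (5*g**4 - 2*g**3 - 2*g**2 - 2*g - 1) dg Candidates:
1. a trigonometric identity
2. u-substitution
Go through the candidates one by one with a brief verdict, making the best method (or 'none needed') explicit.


Verdict: no special technique — nothing composite, nothing rational, nothing trigonometric — each constant-multiple power of g integrates by the power rule alone.
- a trigonometric identity — no sine or cosine appears, so there is nothing for a trigonometric identity to act on.
- u-substitution — no substitution does more than relabel what direct integration already handles.


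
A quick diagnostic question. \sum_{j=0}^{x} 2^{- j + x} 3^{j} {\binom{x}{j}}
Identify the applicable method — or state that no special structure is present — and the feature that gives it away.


Technique: the binomial theorem — binomial coefficients against complementary powers of 3 and 2: recognize the binomial expansion and resum.


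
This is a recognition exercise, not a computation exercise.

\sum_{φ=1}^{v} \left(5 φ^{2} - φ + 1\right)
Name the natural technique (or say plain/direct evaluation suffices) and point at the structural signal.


Method: no special technique — no cancellation, no constant ratio, no binomial weights — just polynomial terms summed directly.


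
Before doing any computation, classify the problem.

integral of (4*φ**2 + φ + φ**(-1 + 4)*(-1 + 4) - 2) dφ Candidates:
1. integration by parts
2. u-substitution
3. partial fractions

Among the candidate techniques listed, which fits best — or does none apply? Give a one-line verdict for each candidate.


Verdict: no special technique — every term is a constant multiple of a power of φ; term-wise power-rule integration needs no preliminary transformation.
- integration by parts: splitting off a factor buys nothing — the integrand integrates directly without parts.
- u-substitution: any workable substitution here is cosmetic — the integrand is already in directly integrable form.
- partial fractions — the expression is not a ratio of polynomials that decomposes further.


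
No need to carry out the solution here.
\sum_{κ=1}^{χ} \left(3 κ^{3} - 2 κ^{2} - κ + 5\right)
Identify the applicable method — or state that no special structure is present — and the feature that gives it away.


Best approach: no special technique — Faulhaber territory: sum each constant-multiple power of κ with its closed-form formula, no trick required.


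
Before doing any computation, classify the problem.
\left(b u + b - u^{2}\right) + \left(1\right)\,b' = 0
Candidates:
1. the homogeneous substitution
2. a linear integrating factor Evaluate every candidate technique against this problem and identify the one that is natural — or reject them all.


Method: a linear integrating factor — the unknown enters only to the first power against a nonzero forcing term — the integrating-factor template applies directly.
- the homogeneous substitution: rescaling both variables together changes the slope, so no ratio substitution collapses it.
- a linear integrating factor: applicable, and directly so.


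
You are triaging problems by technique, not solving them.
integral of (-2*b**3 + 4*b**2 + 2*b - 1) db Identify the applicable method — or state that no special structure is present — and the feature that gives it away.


Verdict: no special technique — every term is a constant multiple of a power of b; term-wise power-rule integration needs no preliminary transformation.


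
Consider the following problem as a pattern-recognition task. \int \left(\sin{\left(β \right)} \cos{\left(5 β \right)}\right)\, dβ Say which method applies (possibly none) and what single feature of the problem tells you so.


Technique: a trigonometric identity — the product \sin{\left(β \right)} \cos{\left(5 β \right)} converts to a sum of single-frequency sinusoids via the product-to-sum identity.


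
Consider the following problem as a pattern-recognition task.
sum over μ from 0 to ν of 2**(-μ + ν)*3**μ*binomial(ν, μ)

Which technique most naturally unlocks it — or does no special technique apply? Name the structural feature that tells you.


Diagnosis: the binomial theorem — the binomial coefficients weight matched powers of 3 and 2, which is exactly the expansion of a binomial power.


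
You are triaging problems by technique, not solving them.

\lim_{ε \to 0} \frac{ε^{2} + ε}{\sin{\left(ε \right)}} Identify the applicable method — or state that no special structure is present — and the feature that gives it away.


Verdict: l'Hôpital's rule (0/0) — both numerator and denominator vanish at 0: the genuine 0/0 indeterminate that l'Hôpital exists for. One could equally expand both pieces locally and compare leading terms; the rule does that in one stroke.


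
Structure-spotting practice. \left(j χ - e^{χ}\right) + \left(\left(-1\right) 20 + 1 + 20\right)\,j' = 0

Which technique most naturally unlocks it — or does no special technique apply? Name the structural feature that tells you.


Method: a linear integrating factor — j appears only to the first power with coefficient χ — the classic integrating-factor setup.


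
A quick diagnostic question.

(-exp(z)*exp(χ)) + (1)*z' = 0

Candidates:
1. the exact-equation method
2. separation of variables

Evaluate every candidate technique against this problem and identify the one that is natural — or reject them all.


Diagnosis: separation of variables — the derivative equals a pure function of χ (namely exp(χ)) times a pure function of z (namely exp(z)); divide and integrate each side.
- the exact-equation method — the mixed-partials test fails on this split — it is not an exact differential as presented.
- separation of variables: yes, a natural case for it.


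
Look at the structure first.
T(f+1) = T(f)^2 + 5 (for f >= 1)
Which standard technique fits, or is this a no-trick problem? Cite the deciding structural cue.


Method: no special technique — the recurrence is nonlinear in the sequence values; study it directly, no linear machinery applies.


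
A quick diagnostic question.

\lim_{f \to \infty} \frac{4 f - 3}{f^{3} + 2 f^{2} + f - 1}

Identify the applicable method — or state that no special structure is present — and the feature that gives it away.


Technique: dominant-term comparison — divide through by the highest power of f; every lower-order term dies and the dominant terms decide the limit. Viewed as a single quotient this is an ∞/∞ form — an at-infinity application of l'Hôpital's rule would also resolve it; comparing leading growth reads the answer without differentiating.


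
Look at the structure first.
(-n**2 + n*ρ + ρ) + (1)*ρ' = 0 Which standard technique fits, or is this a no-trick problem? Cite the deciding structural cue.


Method: a linear integrating factor — linear in the unknown with genuine forcing: multiply through by the exponential of the integrated coefficient and the left side closes into one derivative.


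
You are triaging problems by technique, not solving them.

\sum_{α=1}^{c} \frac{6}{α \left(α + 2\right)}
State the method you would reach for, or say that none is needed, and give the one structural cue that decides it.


Method: telescoping — after splitting \frac{6}{α \left(α + 2\right)} into partial fractions, the pieces are shifted copies of one function and cancel telescopically.


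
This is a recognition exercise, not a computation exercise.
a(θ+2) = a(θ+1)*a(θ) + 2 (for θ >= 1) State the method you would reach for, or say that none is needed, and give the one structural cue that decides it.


Verdict: no special technique — once the recursion is nonlinear, characteristic roots, master substitutions, and summation factors are all off the table.


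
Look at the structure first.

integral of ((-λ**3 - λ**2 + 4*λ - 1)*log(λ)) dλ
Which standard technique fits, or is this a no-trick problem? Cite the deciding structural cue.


Method: integration by parts — the logarithm log(λ) wants to be differentiated, not integrated; parts makes that legal.


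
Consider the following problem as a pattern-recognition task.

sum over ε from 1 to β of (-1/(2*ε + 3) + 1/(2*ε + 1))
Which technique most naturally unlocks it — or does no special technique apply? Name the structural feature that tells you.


Technique: telescoping — the piece each term subtracts is 1/(2*ε + 1) advanced by one index, and it reappears with a plus sign leading the following term — the sum collapses to its boundary terms.


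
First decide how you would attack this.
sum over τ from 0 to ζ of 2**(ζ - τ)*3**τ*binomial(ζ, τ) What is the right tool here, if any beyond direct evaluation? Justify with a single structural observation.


Best approach: the binomial theorem — terms weighting binomial(ζ, τ) against matched powers of 3 and 2 reassemble into (3 + 2)^ζ by the binomial theorem.


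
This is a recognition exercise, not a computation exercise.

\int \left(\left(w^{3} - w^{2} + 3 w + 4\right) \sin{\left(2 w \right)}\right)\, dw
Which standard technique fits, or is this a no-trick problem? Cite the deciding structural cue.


Verdict: integration by parts — w^{3} - w^{2} + 3 w + 4 dies after finitely many derivatives while \sin{\left(2 w \right)} cycles under integration — the tabular/parts setup.


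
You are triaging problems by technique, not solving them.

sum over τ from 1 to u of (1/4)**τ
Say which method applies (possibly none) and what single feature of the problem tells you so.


Diagnosis: the geometric series formula — check a ratio of consecutive terms: it is 1/4, independent of the index, so the geometric formula closes the sum.


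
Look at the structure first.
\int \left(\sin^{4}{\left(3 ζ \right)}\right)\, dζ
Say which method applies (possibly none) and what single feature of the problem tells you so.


Verdict: a trigonometric identity — the even exponent on \sin^{4}{\left(3 ζ \right)} signals one move: rewrite via cos of the doubled angle.


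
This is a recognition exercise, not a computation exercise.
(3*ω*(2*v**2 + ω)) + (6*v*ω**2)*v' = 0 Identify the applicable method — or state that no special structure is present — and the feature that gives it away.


Best approach: the exact-equation method — 3*ω*(2*v**2 + ω) and 6*v*ω**2 pass the exactness check on the nose, so no integrating factor in ω or v is needed at all.


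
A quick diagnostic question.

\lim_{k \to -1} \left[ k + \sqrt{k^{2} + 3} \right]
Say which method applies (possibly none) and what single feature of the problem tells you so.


Technique: no special technique — no zero denominators, no indeterminate clash at -1 — substitute and read off the value.


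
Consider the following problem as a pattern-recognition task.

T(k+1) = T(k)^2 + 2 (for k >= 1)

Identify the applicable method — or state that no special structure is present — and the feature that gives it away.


Method: no special technique — the unknown sequence enters the update nonlinearly, so no linear method fits the recurrence as written — direct iteration remains.


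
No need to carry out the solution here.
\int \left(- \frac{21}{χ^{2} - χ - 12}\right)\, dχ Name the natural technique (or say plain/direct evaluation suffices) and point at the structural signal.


Diagnosis: partial fractions — the integrand is a proper rational function and its denominator χ^{2} - χ - 12 factors into distinct pieces, so it splits into simple fractions.
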